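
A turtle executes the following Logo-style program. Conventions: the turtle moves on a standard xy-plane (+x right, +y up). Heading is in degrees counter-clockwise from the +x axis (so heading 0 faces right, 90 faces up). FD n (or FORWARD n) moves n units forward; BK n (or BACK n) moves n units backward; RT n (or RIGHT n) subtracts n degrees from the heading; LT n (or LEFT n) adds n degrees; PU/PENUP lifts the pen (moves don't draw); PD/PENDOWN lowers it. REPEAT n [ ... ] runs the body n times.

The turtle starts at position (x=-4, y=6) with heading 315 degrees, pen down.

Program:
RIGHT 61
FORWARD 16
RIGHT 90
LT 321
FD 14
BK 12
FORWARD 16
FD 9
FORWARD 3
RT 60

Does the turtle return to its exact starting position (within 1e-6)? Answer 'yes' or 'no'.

Executing turtle program step by step:
Start: pos=(-4,6), heading=315, pen down
RT 61: heading 315 -> 254
FD 16: (-4,6) -> (-8.41,-9.38) [heading=254, draw]
RT 90: heading 254 -> 164
LT 321: heading 164 -> 125
FD 14: (-8.41,-9.38) -> (-16.44,2.088) [heading=125, draw]
BK 12: (-16.44,2.088) -> (-9.557,-7.742) [heading=125, draw]
FD 16: (-9.557,-7.742) -> (-18.735,5.365) [heading=125, draw]
FD 9: (-18.735,5.365) -> (-23.897,12.737) [heading=125, draw]
FD 3: (-23.897,12.737) -> (-25.617,15.194) [heading=125, draw]
RT 60: heading 125 -> 65
Final: pos=(-25.617,15.194), heading=65, 6 segment(s) drawn

Start position: (-4, 6)
Final position: (-25.617, 15.194)
Distance = 23.492; >= 1e-6 -> NOT closed

Answer: no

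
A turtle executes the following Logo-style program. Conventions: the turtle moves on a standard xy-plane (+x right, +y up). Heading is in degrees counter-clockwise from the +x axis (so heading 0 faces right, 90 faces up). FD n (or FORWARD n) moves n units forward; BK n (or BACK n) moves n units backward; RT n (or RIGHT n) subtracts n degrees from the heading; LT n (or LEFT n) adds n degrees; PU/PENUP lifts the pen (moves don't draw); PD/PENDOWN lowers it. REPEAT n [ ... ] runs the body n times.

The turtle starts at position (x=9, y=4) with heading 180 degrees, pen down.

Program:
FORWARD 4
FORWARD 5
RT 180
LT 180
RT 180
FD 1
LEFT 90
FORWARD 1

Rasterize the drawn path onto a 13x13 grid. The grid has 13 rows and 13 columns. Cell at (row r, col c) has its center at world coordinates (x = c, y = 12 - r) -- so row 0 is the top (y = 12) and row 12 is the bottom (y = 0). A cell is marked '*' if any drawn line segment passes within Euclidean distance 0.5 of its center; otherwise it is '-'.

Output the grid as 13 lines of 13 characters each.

Segment 0: (9,4) -> (5,4)
Segment 1: (5,4) -> (0,4)
Segment 2: (0,4) -> (1,4)
Segment 3: (1,4) -> (1,5)

Answer: -------------
-------------
-------------
-------------
-------------
-------------
-------------
-*-----------
**********---
-------------
-------------
-------------
-------------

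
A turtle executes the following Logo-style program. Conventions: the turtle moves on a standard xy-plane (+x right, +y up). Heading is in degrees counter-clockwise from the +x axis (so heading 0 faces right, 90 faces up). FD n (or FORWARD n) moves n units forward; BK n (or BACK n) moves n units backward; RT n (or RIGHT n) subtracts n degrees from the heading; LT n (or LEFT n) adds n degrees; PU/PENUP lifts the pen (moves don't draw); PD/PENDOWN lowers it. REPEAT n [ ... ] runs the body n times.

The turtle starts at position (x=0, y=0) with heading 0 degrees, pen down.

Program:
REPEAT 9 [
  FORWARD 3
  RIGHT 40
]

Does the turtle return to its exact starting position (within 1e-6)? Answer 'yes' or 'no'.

Answer: yes

Derivation:
Executing turtle program step by step:
Start: pos=(0,0), heading=0, pen down
REPEAT 9 [
  -- iteration 1/9 --
  FD 3: (0,0) -> (3,0) [heading=0, draw]
  RT 40: heading 0 -> 320
  -- iteration 2/9 --
  FD 3: (3,0) -> (5.298,-1.928) [heading=320, draw]
  RT 40: heading 320 -> 280
  -- iteration 3/9 --
  FD 3: (5.298,-1.928) -> (5.819,-4.883) [heading=280, draw]
  RT 40: heading 280 -> 240
  -- iteration 4/9 --
  FD 3: (5.819,-4.883) -> (4.319,-7.481) [heading=240, draw]
  RT 40: heading 240 -> 200
  -- iteration 5/9 --
  FD 3: (4.319,-7.481) -> (1.5,-8.507) [heading=200, draw]
  RT 40: heading 200 -> 160
  -- iteration 6/9 --
  FD 3: (1.5,-8.507) -> (-1.319,-7.481) [heading=160, draw]
  RT 40: heading 160 -> 120
  -- iteration 7/9 --
  FD 3: (-1.319,-7.481) -> (-2.819,-4.883) [heading=120, draw]
  RT 40: heading 120 -> 80
  -- iteration 8/9 --
  FD 3: (-2.819,-4.883) -> (-2.298,-1.928) [heading=80, draw]
  RT 40: heading 80 -> 40
  -- iteration 9/9 --
  FD 3: (-2.298,-1.928) -> (0,0) [heading=40, draw]
  RT 40: heading 40 -> 0
]
Final: pos=(0,0), heading=0, 9 segment(s) drawn

Start position: (0, 0)
Final position: (0, 0)
Distance = 0; < 1e-6 -> CLOSED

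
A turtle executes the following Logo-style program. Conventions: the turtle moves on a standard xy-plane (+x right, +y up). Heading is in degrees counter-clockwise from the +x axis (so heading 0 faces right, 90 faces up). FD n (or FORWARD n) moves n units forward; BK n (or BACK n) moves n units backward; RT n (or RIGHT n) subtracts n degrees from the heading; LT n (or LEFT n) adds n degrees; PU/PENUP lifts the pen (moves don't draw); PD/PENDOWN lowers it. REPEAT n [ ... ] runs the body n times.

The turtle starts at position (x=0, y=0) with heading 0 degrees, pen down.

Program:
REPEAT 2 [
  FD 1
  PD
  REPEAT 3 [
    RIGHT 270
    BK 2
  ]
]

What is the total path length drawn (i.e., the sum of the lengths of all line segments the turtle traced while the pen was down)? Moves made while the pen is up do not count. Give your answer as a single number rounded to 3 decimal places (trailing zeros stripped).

Executing turtle program step by step:
Start: pos=(0,0), heading=0, pen down
REPEAT 2 [
  -- iteration 1/2 --
  FD 1: (0,0) -> (1,0) [heading=0, draw]
  PD: pen down
  REPEAT 3 [
    -- iteration 1/3 --
    RT 270: heading 0 -> 90
    BK 2: (1,0) -> (1,-2) [heading=90, draw]
    -- iteration 2/3 --
    RT 270: heading 90 -> 180
    BK 2: (1,-2) -> (3,-2) [heading=180, draw]
    -- iteration 3/3 --
    RT 270: heading 180 -> 270
    BK 2: (3,-2) -> (3,0) [heading=270, draw]
  ]
  -- iteration 2/2 --
  FD 1: (3,0) -> (3,-1) [heading=270, draw]
  PD: pen down
  REPEAT 3 [
    -- iteration 1/3 --
    RT 270: heading 270 -> 0
    BK 2: (3,-1) -> (1,-1) [heading=0, draw]
    -- iteration 2/3 --
    RT 270: heading 0 -> 90
    BK 2: (1,-1) -> (1,-3) [heading=90, draw]
    -- iteration 3/3 --
    RT 270: heading 90 -> 180
    BK 2: (1,-3) -> (3,-3) [heading=180, draw]
  ]
]
Final: pos=(3,-3), heading=180, 8 segment(s) drawn

Segment lengths:
  seg 1: (0,0) -> (1,0), length = 1
  seg 2: (1,0) -> (1,-2), length = 2
  seg 3: (1,-2) -> (3,-2), length = 2
  seg 4: (3,-2) -> (3,0), length = 2
  seg 5: (3,0) -> (3,-1), length = 1
  seg 6: (3,-1) -> (1,-1), length = 2
  seg 7: (1,-1) -> (1,-3), length = 2
  seg 8: (1,-3) -> (3,-3), length = 2
Total = 14

Answer: 14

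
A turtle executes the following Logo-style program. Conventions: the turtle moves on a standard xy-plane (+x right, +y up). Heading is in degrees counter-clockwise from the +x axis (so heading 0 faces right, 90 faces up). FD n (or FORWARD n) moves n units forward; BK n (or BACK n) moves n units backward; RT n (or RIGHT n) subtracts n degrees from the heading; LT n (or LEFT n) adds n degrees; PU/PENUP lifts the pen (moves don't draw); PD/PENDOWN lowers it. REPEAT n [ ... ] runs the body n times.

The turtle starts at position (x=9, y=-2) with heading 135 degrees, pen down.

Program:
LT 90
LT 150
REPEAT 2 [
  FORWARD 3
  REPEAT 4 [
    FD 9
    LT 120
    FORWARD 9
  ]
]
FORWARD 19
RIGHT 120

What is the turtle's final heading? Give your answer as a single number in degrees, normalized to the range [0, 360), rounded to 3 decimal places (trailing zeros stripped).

Executing turtle program step by step:
Start: pos=(9,-2), heading=135, pen down
LT 90: heading 135 -> 225
LT 150: heading 225 -> 15
REPEAT 2 [
  -- iteration 1/2 --
  FD 3: (9,-2) -> (11.898,-1.224) [heading=15, draw]
  REPEAT 4 [
    -- iteration 1/4 --
    FD 9: (11.898,-1.224) -> (20.591,1.106) [heading=15, draw]
    LT 120: heading 15 -> 135
    FD 9: (20.591,1.106) -> (14.227,7.47) [heading=135, draw]
    -- iteration 2/4 --
    FD 9: (14.227,7.47) -> (7.863,13.834) [heading=135, draw]
    LT 120: heading 135 -> 255
    FD 9: (7.863,13.834) -> (5.534,5.14) [heading=255, draw]
    -- iteration 3/4 --
    FD 9: (5.534,5.14) -> (3.204,-3.553) [heading=255, draw]
    LT 120: heading 255 -> 15
    FD 9: (3.204,-3.553) -> (11.898,-1.224) [heading=15, draw]
    -- iteration 4/4 --
    FD 9: (11.898,-1.224) -> (20.591,1.106) [heading=15, draw]
    LT 120: heading 15 -> 135
    FD 9: (20.591,1.106) -> (14.227,7.47) [heading=135, draw]
  ]
  -- iteration 2/2 --
  FD 3: (14.227,7.47) -> (12.106,9.591) [heading=135, draw]
  REPEAT 4 [
    -- iteration 1/4 --
    FD 9: (12.106,9.591) -> (5.742,15.955) [heading=135, draw]
    LT 120: heading 135 -> 255
    FD 9: (5.742,15.955) -> (3.412,7.262) [heading=255, draw]
    -- iteration 2/4 --
    FD 9: (3.412,7.262) -> (1.083,-1.432) [heading=255, draw]
    LT 120: heading 255 -> 15
    FD 9: (1.083,-1.432) -> (9.776,0.898) [heading=15, draw]
    -- iteration 3/4 --
    FD 9: (9.776,0.898) -> (18.47,3.227) [heading=15, draw]
    LT 120: heading 15 -> 135
    FD 9: (18.47,3.227) -> (12.106,9.591) [heading=135, draw]
    -- iteration 4/4 --
    FD 9: (12.106,9.591) -> (5.742,15.955) [heading=135, draw]
    LT 120: heading 135 -> 255
    FD 9: (5.742,15.955) -> (3.412,7.262) [heading=255, draw]
  ]
]
FD 19: (3.412,7.262) -> (-1.505,-11.091) [heading=255, draw]
RT 120: heading 255 -> 135
Final: pos=(-1.505,-11.091), heading=135, 19 segment(s) drawn

Answer: 135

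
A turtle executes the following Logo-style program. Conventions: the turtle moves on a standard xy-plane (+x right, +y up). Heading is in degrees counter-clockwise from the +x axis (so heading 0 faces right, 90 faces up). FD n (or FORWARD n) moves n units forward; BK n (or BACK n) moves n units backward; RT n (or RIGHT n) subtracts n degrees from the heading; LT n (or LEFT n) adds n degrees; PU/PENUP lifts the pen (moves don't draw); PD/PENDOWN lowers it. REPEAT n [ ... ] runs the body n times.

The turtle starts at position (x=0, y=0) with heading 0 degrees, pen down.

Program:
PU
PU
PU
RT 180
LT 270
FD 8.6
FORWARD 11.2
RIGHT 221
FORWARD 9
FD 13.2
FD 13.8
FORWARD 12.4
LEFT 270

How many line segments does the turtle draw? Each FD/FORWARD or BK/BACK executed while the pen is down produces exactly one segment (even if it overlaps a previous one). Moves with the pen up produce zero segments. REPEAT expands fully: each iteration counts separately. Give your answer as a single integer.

Executing turtle program step by step:
Start: pos=(0,0), heading=0, pen down
PU: pen up
PU: pen up
PU: pen up
RT 180: heading 0 -> 180
LT 270: heading 180 -> 90
FD 8.6: (0,0) -> (0,8.6) [heading=90, move]
FD 11.2: (0,8.6) -> (0,19.8) [heading=90, move]
RT 221: heading 90 -> 229
FD 9: (0,19.8) -> (-5.905,13.008) [heading=229, move]
FD 13.2: (-5.905,13.008) -> (-14.565,3.045) [heading=229, move]
FD 13.8: (-14.565,3.045) -> (-23.618,-7.37) [heading=229, move]
FD 12.4: (-23.618,-7.37) -> (-31.753,-16.728) [heading=229, move]
LT 270: heading 229 -> 139
Final: pos=(-31.753,-16.728), heading=139, 0 segment(s) drawn
Segments drawn: 0

Answer: 0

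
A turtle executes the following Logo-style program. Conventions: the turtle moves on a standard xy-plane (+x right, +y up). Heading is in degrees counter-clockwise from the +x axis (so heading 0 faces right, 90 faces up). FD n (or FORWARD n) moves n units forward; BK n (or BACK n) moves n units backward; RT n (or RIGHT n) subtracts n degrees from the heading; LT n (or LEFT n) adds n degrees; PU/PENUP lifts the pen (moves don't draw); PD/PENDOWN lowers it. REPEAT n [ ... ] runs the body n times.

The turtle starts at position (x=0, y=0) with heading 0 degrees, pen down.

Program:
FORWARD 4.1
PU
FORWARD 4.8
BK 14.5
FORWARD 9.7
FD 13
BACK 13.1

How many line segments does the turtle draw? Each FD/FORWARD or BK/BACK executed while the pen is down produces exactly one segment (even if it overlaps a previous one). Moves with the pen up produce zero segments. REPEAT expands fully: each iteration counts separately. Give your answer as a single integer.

Executing turtle program step by step:
Start: pos=(0,0), heading=0, pen down
FD 4.1: (0,0) -> (4.1,0) [heading=0, draw]
PU: pen up
FD 4.8: (4.1,0) -> (8.9,0) [heading=0, move]
BK 14.5: (8.9,0) -> (-5.6,0) [heading=0, move]
FD 9.7: (-5.6,0) -> (4.1,0) [heading=0, move]
FD 13: (4.1,0) -> (17.1,0) [heading=0, move]
BK 13.1: (17.1,0) -> (4,0) [heading=0, move]
Final: pos=(4,0), heading=0, 1 segment(s) drawn
Segments drawn: 1

Answer: 1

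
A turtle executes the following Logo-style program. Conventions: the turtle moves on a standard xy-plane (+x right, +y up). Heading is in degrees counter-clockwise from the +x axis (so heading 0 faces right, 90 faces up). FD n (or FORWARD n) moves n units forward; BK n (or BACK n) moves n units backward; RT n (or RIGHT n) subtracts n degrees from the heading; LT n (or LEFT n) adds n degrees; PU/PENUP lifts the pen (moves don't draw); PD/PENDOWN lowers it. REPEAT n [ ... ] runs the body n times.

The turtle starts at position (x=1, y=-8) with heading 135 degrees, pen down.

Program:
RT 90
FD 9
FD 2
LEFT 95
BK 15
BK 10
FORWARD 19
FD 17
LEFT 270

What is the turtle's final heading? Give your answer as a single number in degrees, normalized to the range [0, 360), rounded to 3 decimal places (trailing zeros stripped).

Executing turtle program step by step:
Start: pos=(1,-8), heading=135, pen down
RT 90: heading 135 -> 45
FD 9: (1,-8) -> (7.364,-1.636) [heading=45, draw]
FD 2: (7.364,-1.636) -> (8.778,-0.222) [heading=45, draw]
LT 95: heading 45 -> 140
BK 15: (8.778,-0.222) -> (20.269,-9.864) [heading=140, draw]
BK 10: (20.269,-9.864) -> (27.929,-16.292) [heading=140, draw]
FD 19: (27.929,-16.292) -> (13.374,-4.079) [heading=140, draw]
FD 17: (13.374,-4.079) -> (0.352,6.849) [heading=140, draw]
LT 270: heading 140 -> 50
Final: pos=(0.352,6.849), heading=50, 6 segment(s) drawn

Answer: 50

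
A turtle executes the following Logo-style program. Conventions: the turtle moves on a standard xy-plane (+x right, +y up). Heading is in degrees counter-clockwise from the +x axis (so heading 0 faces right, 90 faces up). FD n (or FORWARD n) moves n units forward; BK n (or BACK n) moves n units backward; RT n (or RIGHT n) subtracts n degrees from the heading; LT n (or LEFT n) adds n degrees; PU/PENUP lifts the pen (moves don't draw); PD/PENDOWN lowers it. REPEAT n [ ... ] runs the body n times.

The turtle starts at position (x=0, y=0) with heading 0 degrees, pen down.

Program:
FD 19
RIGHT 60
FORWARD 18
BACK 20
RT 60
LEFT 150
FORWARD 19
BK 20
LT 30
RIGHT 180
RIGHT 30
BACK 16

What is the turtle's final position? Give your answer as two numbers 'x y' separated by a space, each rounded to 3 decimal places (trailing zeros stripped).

Answer: 30.99 9.232

Derivation:
Executing turtle program step by step:
Start: pos=(0,0), heading=0, pen down
FD 19: (0,0) -> (19,0) [heading=0, draw]
RT 60: heading 0 -> 300
FD 18: (19,0) -> (28,-15.588) [heading=300, draw]
BK 20: (28,-15.588) -> (18,1.732) [heading=300, draw]
RT 60: heading 300 -> 240
LT 150: heading 240 -> 30
FD 19: (18,1.732) -> (34.454,11.232) [heading=30, draw]
BK 20: (34.454,11.232) -> (17.134,1.232) [heading=30, draw]
LT 30: heading 30 -> 60
RT 180: heading 60 -> 240
RT 30: heading 240 -> 210
BK 16: (17.134,1.232) -> (30.99,9.232) [heading=210, draw]
Final: pos=(30.99,9.232), heading=210, 6 segment(s) drawn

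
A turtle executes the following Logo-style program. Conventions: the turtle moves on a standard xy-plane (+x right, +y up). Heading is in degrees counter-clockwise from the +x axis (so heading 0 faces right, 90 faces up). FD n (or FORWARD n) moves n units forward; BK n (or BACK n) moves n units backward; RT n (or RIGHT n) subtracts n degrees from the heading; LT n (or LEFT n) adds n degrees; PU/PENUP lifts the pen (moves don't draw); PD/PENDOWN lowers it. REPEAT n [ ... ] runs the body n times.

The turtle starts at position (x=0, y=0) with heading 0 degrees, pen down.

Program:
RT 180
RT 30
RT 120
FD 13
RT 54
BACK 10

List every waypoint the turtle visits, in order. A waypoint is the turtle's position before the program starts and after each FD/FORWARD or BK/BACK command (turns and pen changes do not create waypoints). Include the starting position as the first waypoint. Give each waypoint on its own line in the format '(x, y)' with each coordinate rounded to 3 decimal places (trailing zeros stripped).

Executing turtle program step by step:
Start: pos=(0,0), heading=0, pen down
RT 180: heading 0 -> 180
RT 30: heading 180 -> 150
RT 120: heading 150 -> 30
FD 13: (0,0) -> (11.258,6.5) [heading=30, draw]
RT 54: heading 30 -> 336
BK 10: (11.258,6.5) -> (2.123,10.567) [heading=336, draw]
Final: pos=(2.123,10.567), heading=336, 2 segment(s) drawn
Waypoints (3 total):
(0, 0)
(11.258, 6.5)
(2.123, 10.567)

Answer: (0, 0)
(11.258, 6.5)
(2.123, 10.567)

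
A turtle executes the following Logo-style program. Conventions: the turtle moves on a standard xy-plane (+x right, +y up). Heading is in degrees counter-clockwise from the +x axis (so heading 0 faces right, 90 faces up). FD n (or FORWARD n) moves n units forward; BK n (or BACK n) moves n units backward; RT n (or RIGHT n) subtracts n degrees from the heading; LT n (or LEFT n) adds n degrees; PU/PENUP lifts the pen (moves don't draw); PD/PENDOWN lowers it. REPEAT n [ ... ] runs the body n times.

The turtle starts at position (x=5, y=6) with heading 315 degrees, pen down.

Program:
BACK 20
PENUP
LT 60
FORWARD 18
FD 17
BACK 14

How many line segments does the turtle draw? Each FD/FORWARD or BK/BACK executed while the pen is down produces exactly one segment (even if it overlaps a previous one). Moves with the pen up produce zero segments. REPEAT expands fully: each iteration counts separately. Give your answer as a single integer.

Executing turtle program step by step:
Start: pos=(5,6), heading=315, pen down
BK 20: (5,6) -> (-9.142,20.142) [heading=315, draw]
PU: pen up
LT 60: heading 315 -> 15
FD 18: (-9.142,20.142) -> (8.245,24.801) [heading=15, move]
FD 17: (8.245,24.801) -> (24.665,29.201) [heading=15, move]
BK 14: (24.665,29.201) -> (11.142,25.577) [heading=15, move]
Final: pos=(11.142,25.577), heading=15, 1 segment(s) drawn
Segments drawn: 1

Answer: 1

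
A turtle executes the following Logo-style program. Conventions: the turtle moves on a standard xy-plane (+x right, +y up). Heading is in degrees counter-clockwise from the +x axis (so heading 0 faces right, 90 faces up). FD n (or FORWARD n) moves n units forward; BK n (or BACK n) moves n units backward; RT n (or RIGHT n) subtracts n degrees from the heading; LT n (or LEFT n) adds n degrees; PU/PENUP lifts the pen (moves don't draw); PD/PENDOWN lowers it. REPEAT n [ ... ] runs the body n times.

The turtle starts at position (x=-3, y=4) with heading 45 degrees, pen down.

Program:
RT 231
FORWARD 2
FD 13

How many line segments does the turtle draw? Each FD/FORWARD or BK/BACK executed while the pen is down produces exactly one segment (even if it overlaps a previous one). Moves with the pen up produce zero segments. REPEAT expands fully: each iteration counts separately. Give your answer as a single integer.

Executing turtle program step by step:
Start: pos=(-3,4), heading=45, pen down
RT 231: heading 45 -> 174
FD 2: (-3,4) -> (-4.989,4.209) [heading=174, draw]
FD 13: (-4.989,4.209) -> (-17.918,5.568) [heading=174, draw]
Final: pos=(-17.918,5.568), heading=174, 2 segment(s) drawn
Segments drawn: 2

Answer: 2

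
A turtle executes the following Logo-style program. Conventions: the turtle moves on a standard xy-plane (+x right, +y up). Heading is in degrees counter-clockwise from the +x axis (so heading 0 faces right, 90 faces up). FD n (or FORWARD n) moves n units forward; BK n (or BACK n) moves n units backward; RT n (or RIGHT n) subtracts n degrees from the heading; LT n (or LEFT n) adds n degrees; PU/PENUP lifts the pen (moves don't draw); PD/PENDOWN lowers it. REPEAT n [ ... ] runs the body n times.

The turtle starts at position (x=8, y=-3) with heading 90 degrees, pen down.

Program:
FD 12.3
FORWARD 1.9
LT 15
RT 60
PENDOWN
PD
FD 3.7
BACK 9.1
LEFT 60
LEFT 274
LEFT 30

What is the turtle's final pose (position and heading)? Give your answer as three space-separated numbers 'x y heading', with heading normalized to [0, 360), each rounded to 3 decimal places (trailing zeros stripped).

Answer: 4.182 7.382 49

Derivation:
Executing turtle program step by step:
Start: pos=(8,-3), heading=90, pen down
FD 12.3: (8,-3) -> (8,9.3) [heading=90, draw]
FD 1.9: (8,9.3) -> (8,11.2) [heading=90, draw]
LT 15: heading 90 -> 105
RT 60: heading 105 -> 45
PD: pen down
PD: pen down
FD 3.7: (8,11.2) -> (10.616,13.816) [heading=45, draw]
BK 9.1: (10.616,13.816) -> (4.182,7.382) [heading=45, draw]
LT 60: heading 45 -> 105
LT 274: heading 105 -> 19
LT 30: heading 19 -> 49
Final: pos=(4.182,7.382), heading=49, 4 segment(s) drawn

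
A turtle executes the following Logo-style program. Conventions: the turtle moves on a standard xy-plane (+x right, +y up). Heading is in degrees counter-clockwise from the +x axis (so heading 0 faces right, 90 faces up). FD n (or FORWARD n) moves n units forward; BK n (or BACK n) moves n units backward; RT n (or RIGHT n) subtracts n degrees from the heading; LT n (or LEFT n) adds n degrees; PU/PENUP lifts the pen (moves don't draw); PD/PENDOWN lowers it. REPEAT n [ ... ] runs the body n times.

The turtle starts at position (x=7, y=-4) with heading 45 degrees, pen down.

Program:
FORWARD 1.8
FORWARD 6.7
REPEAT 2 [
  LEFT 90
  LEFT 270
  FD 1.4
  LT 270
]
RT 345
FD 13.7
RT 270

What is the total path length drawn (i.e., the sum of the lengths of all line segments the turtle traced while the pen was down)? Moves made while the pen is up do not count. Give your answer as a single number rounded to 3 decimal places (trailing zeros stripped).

Answer: 25

Derivation:
Executing turtle program step by step:
Start: pos=(7,-4), heading=45, pen down
FD 1.8: (7,-4) -> (8.273,-2.727) [heading=45, draw]
FD 6.7: (8.273,-2.727) -> (13.01,2.01) [heading=45, draw]
REPEAT 2 [
  -- iteration 1/2 --
  LT 90: heading 45 -> 135
  LT 270: heading 135 -> 45
  FD 1.4: (13.01,2.01) -> (14,3) [heading=45, draw]
  LT 270: heading 45 -> 315
  -- iteration 2/2 --
  LT 90: heading 315 -> 45
  LT 270: heading 45 -> 315
  FD 1.4: (14,3) -> (14.99,2.01) [heading=315, draw]
  LT 270: heading 315 -> 225
]
RT 345: heading 225 -> 240
FD 13.7: (14.99,2.01) -> (8.14,-9.854) [heading=240, draw]
RT 270: heading 240 -> 330
Final: pos=(8.14,-9.854), heading=330, 5 segment(s) drawn

Segment lengths:
  seg 1: (7,-4) -> (8.273,-2.727), length = 1.8
  seg 2: (8.273,-2.727) -> (13.01,2.01), length = 6.7
  seg 3: (13.01,2.01) -> (14,3), length = 1.4
  seg 4: (14,3) -> (14.99,2.01), length = 1.4
  seg 5: (14.99,2.01) -> (8.14,-9.854), length = 13.7
Total = 25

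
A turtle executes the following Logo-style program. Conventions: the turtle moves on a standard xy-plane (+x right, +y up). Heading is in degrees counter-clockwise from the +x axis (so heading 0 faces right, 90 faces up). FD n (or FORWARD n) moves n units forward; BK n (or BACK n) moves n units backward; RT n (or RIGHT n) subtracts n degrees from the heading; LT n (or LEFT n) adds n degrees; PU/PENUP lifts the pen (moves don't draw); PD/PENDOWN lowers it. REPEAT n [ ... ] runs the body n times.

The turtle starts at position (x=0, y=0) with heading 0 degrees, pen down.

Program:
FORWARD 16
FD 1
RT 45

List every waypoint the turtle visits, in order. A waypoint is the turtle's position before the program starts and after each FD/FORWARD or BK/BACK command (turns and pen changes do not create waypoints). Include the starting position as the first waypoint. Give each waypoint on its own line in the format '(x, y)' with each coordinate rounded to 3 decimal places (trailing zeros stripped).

Answer: (0, 0)
(16, 0)
(17, 0)

Derivation:
Executing turtle program step by step:
Start: pos=(0,0), heading=0, pen down
FD 16: (0,0) -> (16,0) [heading=0, draw]
FD 1: (16,0) -> (17,0) [heading=0, draw]
RT 45: heading 0 -> 315
Final: pos=(17,0), heading=315, 2 segment(s) drawn
Waypoints (3 total):
(0, 0)
(16, 0)
(17, 0)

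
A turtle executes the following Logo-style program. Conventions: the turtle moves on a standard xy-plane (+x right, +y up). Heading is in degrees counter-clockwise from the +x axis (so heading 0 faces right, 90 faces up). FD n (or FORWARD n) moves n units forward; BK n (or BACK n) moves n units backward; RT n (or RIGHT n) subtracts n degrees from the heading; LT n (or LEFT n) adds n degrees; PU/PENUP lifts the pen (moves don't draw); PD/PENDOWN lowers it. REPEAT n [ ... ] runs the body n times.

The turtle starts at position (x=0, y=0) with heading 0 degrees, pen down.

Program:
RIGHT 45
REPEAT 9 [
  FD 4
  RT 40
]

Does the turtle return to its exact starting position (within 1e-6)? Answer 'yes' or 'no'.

Executing turtle program step by step:
Start: pos=(0,0), heading=0, pen down
RT 45: heading 0 -> 315
REPEAT 9 [
  -- iteration 1/9 --
  FD 4: (0,0) -> (2.828,-2.828) [heading=315, draw]
  RT 40: heading 315 -> 275
  -- iteration 2/9 --
  FD 4: (2.828,-2.828) -> (3.177,-6.813) [heading=275, draw]
  RT 40: heading 275 -> 235
  -- iteration 3/9 --
  FD 4: (3.177,-6.813) -> (0.883,-10.09) [heading=235, draw]
  RT 40: heading 235 -> 195
  -- iteration 4/9 --
  FD 4: (0.883,-10.09) -> (-2.981,-11.125) [heading=195, draw]
  RT 40: heading 195 -> 155
  -- iteration 5/9 --
  FD 4: (-2.981,-11.125) -> (-6.606,-9.435) [heading=155, draw]
  RT 40: heading 155 -> 115
  -- iteration 6/9 --
  FD 4: (-6.606,-9.435) -> (-8.297,-5.809) [heading=115, draw]
  RT 40: heading 115 -> 75
  -- iteration 7/9 --
  FD 4: (-8.297,-5.809) -> (-7.261,-1.946) [heading=75, draw]
  RT 40: heading 75 -> 35
  -- iteration 8/9 --
  FD 4: (-7.261,-1.946) -> (-3.985,0.349) [heading=35, draw]
  RT 40: heading 35 -> 355
  -- iteration 9/9 --
  FD 4: (-3.985,0.349) -> (0,0) [heading=355, draw]
  RT 40: heading 355 -> 315
]
Final: pos=(0,0), heading=315, 9 segment(s) drawn

Start position: (0, 0)
Final position: (0, 0)
Distance = 0; < 1e-6 -> CLOSED

Answer: yes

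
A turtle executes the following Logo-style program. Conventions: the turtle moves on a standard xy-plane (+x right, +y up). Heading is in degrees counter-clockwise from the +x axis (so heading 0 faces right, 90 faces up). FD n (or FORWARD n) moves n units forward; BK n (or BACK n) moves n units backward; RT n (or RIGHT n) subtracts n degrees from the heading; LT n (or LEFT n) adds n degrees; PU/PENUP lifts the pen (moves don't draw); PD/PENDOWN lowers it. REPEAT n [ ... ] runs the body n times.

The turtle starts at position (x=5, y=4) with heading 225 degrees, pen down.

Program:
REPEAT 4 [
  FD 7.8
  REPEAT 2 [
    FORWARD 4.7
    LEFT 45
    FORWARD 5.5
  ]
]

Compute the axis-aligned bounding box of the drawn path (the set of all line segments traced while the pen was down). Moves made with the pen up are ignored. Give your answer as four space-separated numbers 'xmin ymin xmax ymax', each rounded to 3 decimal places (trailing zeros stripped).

Executing turtle program step by step:
Start: pos=(5,4), heading=225, pen down
REPEAT 4 [
  -- iteration 1/4 --
  FD 7.8: (5,4) -> (-0.515,-1.515) [heading=225, draw]
  REPEAT 2 [
    -- iteration 1/2 --
    FD 4.7: (-0.515,-1.515) -> (-3.839,-4.839) [heading=225, draw]
    LT 45: heading 225 -> 270
    FD 5.5: (-3.839,-4.839) -> (-3.839,-10.339) [heading=270, draw]
    -- iteration 2/2 --
    FD 4.7: (-3.839,-10.339) -> (-3.839,-15.039) [heading=270, draw]
    LT 45: heading 270 -> 315
    FD 5.5: (-3.839,-15.039) -> (0.05,-18.928) [heading=315, draw]
  ]
  -- iteration 2/4 --
  FD 7.8: (0.05,-18.928) -> (5.566,-24.443) [heading=315, draw]
  REPEAT 2 [
    -- iteration 1/2 --
    FD 4.7: (5.566,-24.443) -> (8.889,-27.767) [heading=315, draw]
    LT 45: heading 315 -> 0
    FD 5.5: (8.889,-27.767) -> (14.389,-27.767) [heading=0, draw]
    -- iteration 2/2 --
    FD 4.7: (14.389,-27.767) -> (19.089,-27.767) [heading=0, draw]
    LT 45: heading 0 -> 45
    FD 5.5: (19.089,-27.767) -> (22.978,-23.878) [heading=45, draw]
  ]
  -- iteration 3/4 --
  FD 7.8: (22.978,-23.878) -> (28.494,-18.362) [heading=45, draw]
  REPEAT 2 [
    -- iteration 1/2 --
    FD 4.7: (28.494,-18.362) -> (31.817,-15.039) [heading=45, draw]
    LT 45: heading 45 -> 90
    FD 5.5: (31.817,-15.039) -> (31.817,-9.539) [heading=90, draw]
    -- iteration 2/2 --
    FD 4.7: (31.817,-9.539) -> (31.817,-4.839) [heading=90, draw]
    LT 45: heading 90 -> 135
    FD 5.5: (31.817,-4.839) -> (27.928,-0.95) [heading=135, draw]
  ]
  -- iteration 4/4 --
  FD 7.8: (27.928,-0.95) -> (22.412,4.566) [heading=135, draw]
  REPEAT 2 [
    -- iteration 1/2 --
    FD 4.7: (22.412,4.566) -> (19.089,7.889) [heading=135, draw]
    LT 45: heading 135 -> 180
    FD 5.5: (19.089,7.889) -> (13.589,7.889) [heading=180, draw]
    -- iteration 2/2 --
    FD 4.7: (13.589,7.889) -> (8.889,7.889) [heading=180, draw]
    LT 45: heading 180 -> 225
    FD 5.5: (8.889,7.889) -> (5,4) [heading=225, draw]
  ]
]
Final: pos=(5,4), heading=225, 20 segment(s) drawn

Segment endpoints: x in {-3.839, -3.839, -3.839, -0.515, 0.05, 5, 5, 5.566, 8.889, 8.889, 13.589, 14.389, 19.089, 19.089, 22.412, 22.978, 27.928, 28.494, 31.817}, y in {-27.767, -24.443, -23.878, -18.928, -18.362, -15.039, -15.039, -10.339, -9.539, -4.839, -4.839, -1.515, -0.95, 4, 4, 4.566, 7.889, 7.889, 7.889}
xmin=-3.839, ymin=-27.767, xmax=31.817, ymax=7.889

Answer: -3.839 -27.767 31.817 7.889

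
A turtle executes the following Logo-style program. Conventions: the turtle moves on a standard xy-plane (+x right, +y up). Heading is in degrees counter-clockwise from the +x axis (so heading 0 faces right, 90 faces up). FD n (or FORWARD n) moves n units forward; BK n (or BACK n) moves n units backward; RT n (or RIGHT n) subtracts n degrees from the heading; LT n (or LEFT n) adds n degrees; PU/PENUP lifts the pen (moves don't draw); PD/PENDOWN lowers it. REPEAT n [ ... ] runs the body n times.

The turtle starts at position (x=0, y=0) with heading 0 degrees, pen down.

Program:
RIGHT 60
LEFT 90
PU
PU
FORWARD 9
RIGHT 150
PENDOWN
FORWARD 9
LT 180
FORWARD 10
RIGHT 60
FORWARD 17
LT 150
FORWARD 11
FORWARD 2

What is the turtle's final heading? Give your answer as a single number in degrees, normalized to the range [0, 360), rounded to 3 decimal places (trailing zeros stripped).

Answer: 150

Derivation:
Executing turtle program step by step:
Start: pos=(0,0), heading=0, pen down
RT 60: heading 0 -> 300
LT 90: heading 300 -> 30
PU: pen up
PU: pen up
FD 9: (0,0) -> (7.794,4.5) [heading=30, move]
RT 150: heading 30 -> 240
PD: pen down
FD 9: (7.794,4.5) -> (3.294,-3.294) [heading=240, draw]
LT 180: heading 240 -> 60
FD 10: (3.294,-3.294) -> (8.294,5.366) [heading=60, draw]
RT 60: heading 60 -> 0
FD 17: (8.294,5.366) -> (25.294,5.366) [heading=0, draw]
LT 150: heading 0 -> 150
FD 11: (25.294,5.366) -> (15.768,10.866) [heading=150, draw]
FD 2: (15.768,10.866) -> (14.036,11.866) [heading=150, draw]
Final: pos=(14.036,11.866), heading=150, 5 segment(s) drawn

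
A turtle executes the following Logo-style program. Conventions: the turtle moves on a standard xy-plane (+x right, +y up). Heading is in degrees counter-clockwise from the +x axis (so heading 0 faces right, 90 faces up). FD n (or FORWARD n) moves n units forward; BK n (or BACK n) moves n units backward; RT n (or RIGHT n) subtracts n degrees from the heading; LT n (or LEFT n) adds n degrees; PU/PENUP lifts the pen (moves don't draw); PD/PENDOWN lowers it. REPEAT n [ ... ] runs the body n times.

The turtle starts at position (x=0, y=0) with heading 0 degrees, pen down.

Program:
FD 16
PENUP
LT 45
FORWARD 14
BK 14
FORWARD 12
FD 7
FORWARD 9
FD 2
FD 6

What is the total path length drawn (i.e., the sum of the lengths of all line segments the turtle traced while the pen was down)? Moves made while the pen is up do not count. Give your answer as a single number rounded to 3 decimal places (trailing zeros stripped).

Executing turtle program step by step:
Start: pos=(0,0), heading=0, pen down
FD 16: (0,0) -> (16,0) [heading=0, draw]
PU: pen up
LT 45: heading 0 -> 45
FD 14: (16,0) -> (25.899,9.899) [heading=45, move]
BK 14: (25.899,9.899) -> (16,0) [heading=45, move]
FD 12: (16,0) -> (24.485,8.485) [heading=45, move]
FD 7: (24.485,8.485) -> (29.435,13.435) [heading=45, move]
FD 9: (29.435,13.435) -> (35.799,19.799) [heading=45, move]
FD 2: (35.799,19.799) -> (37.213,21.213) [heading=45, move]
FD 6: (37.213,21.213) -> (41.456,25.456) [heading=45, move]
Final: pos=(41.456,25.456), heading=45, 1 segment(s) drawn

Segment lengths:
  seg 1: (0,0) -> (16,0), length = 16
Total = 16

Answer: 16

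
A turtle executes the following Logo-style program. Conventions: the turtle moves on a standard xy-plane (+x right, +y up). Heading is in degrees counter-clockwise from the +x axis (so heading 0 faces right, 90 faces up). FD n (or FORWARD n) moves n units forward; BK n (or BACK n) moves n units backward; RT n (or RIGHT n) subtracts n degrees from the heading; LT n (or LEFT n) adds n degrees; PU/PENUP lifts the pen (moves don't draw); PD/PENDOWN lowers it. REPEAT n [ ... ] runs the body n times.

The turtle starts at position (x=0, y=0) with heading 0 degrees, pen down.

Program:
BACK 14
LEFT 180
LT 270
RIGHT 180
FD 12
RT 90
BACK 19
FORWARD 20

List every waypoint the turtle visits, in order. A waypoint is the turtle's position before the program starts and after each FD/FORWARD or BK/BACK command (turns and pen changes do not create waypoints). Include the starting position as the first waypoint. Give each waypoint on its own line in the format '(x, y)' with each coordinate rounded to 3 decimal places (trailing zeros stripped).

Executing turtle program step by step:
Start: pos=(0,0), heading=0, pen down
BK 14: (0,0) -> (-14,0) [heading=0, draw]
LT 180: heading 0 -> 180
LT 270: heading 180 -> 90
RT 180: heading 90 -> 270
FD 12: (-14,0) -> (-14,-12) [heading=270, draw]
RT 90: heading 270 -> 180
BK 19: (-14,-12) -> (5,-12) [heading=180, draw]
FD 20: (5,-12) -> (-15,-12) [heading=180, draw]
Final: pos=(-15,-12), heading=180, 4 segment(s) drawn
Waypoints (5 total):
(0, 0)
(-14, 0)
(-14, -12)
(5, -12)
(-15, -12)

Answer: (0, 0)
(-14, 0)
(-14, -12)
(5, -12)
(-15, -12)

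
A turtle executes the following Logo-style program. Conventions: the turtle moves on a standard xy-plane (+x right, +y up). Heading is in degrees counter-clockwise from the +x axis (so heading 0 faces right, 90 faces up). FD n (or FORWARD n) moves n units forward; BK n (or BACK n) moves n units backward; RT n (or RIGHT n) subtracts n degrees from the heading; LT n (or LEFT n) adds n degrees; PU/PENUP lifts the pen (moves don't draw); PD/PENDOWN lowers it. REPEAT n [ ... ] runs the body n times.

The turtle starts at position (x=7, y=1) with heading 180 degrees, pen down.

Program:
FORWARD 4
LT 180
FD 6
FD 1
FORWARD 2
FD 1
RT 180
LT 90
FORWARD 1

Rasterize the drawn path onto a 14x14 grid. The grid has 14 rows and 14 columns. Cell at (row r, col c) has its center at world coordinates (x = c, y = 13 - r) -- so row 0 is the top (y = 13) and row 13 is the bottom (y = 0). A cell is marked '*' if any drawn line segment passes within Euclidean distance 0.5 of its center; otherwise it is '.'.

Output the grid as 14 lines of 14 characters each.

Answer: ..............
..............
..............
..............
..............
..............
..............
..............
..............
..............
..............
..............
...***********
.............*

Derivation:
Segment 0: (7,1) -> (3,1)
Segment 1: (3,1) -> (9,1)
Segment 2: (9,1) -> (10,1)
Segment 3: (10,1) -> (12,1)
Segment 4: (12,1) -> (13,1)
Segment 5: (13,1) -> (13,-0)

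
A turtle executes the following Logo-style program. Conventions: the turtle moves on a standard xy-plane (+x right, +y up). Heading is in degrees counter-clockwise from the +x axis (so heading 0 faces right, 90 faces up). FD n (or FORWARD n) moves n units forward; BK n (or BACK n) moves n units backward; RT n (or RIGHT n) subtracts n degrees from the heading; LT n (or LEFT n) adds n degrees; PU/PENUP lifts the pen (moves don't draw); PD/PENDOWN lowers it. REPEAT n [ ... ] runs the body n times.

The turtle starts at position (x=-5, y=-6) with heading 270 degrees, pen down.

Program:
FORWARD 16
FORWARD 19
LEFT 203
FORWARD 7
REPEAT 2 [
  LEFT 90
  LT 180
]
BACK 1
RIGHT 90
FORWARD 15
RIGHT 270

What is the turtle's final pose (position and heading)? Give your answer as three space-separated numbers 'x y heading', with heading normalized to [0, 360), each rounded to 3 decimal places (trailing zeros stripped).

Answer: -21.933 -39.497 293

Derivation:
Executing turtle program step by step:
Start: pos=(-5,-6), heading=270, pen down
FD 16: (-5,-6) -> (-5,-22) [heading=270, draw]
FD 19: (-5,-22) -> (-5,-41) [heading=270, draw]
LT 203: heading 270 -> 113
FD 7: (-5,-41) -> (-7.735,-34.556) [heading=113, draw]
REPEAT 2 [
  -- iteration 1/2 --
  LT 90: heading 113 -> 203
  LT 180: heading 203 -> 23
  -- iteration 2/2 --
  LT 90: heading 23 -> 113
  LT 180: heading 113 -> 293
]
BK 1: (-7.735,-34.556) -> (-8.126,-33.636) [heading=293, draw]
RT 90: heading 293 -> 203
FD 15: (-8.126,-33.636) -> (-21.933,-39.497) [heading=203, draw]
RT 270: heading 203 -> 293
Final: pos=(-21.933,-39.497), heading=293, 5 segment(s) drawn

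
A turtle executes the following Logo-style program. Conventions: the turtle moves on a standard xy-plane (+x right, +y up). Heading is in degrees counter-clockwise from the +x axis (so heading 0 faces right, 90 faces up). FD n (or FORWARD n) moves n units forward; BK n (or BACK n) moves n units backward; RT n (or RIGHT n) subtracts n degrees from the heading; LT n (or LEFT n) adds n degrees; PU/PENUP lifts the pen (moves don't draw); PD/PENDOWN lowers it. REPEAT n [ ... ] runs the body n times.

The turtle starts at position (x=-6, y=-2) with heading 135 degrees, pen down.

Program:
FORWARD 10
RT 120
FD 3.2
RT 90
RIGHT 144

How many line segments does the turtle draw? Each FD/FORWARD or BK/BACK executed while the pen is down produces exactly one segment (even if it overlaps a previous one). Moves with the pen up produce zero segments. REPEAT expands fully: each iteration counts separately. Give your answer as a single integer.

Answer: 2

Derivation:
Executing turtle program step by step:
Start: pos=(-6,-2), heading=135, pen down
FD 10: (-6,-2) -> (-13.071,5.071) [heading=135, draw]
RT 120: heading 135 -> 15
FD 3.2: (-13.071,5.071) -> (-9.98,5.899) [heading=15, draw]
RT 90: heading 15 -> 285
RT 144: heading 285 -> 141
Final: pos=(-9.98,5.899), heading=141, 2 segment(s) drawn
Segments drawn: 2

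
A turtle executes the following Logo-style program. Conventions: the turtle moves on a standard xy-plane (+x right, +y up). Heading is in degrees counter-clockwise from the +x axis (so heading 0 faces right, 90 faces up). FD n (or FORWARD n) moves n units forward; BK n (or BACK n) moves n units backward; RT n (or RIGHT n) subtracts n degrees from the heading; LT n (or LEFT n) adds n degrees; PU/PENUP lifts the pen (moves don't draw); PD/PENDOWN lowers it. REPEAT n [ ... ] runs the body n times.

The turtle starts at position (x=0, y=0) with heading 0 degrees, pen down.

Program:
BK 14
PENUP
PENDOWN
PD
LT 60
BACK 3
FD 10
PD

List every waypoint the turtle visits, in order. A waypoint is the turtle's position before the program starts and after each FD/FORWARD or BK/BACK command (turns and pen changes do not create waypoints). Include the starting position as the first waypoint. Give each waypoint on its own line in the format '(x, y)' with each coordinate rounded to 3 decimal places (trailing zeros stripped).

Answer: (0, 0)
(-14, 0)
(-15.5, -2.598)
(-10.5, 6.062)

Derivation:
Executing turtle program step by step:
Start: pos=(0,0), heading=0, pen down
BK 14: (0,0) -> (-14,0) [heading=0, draw]
PU: pen up
PD: pen down
PD: pen down
LT 60: heading 0 -> 60
BK 3: (-14,0) -> (-15.5,-2.598) [heading=60, draw]
FD 10: (-15.5,-2.598) -> (-10.5,6.062) [heading=60, draw]
PD: pen down
Final: pos=(-10.5,6.062), heading=60, 3 segment(s) drawn
Waypoints (4 total):
(0, 0)
(-14, 0)
(-15.5, -2.598)
(-10.5, 6.062)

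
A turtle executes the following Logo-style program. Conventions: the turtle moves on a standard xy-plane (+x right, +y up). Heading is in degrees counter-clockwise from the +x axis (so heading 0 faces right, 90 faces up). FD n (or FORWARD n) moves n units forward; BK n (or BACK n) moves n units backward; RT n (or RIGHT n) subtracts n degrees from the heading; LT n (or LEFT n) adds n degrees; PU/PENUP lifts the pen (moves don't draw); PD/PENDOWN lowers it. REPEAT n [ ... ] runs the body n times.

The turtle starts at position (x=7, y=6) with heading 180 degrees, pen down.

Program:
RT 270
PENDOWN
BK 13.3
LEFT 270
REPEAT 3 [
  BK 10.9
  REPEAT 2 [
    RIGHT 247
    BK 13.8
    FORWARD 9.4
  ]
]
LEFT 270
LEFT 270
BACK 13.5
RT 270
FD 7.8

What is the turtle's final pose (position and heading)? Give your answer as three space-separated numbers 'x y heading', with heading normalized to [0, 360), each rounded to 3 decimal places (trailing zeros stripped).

Answer: 3.595 36.084 48

Derivation:
Executing turtle program step by step:
Start: pos=(7,6), heading=180, pen down
RT 270: heading 180 -> 270
PD: pen down
BK 13.3: (7,6) -> (7,19.3) [heading=270, draw]
LT 270: heading 270 -> 180
REPEAT 3 [
  -- iteration 1/3 --
  BK 10.9: (7,19.3) -> (17.9,19.3) [heading=180, draw]
  REPEAT 2 [
    -- iteration 1/2 --
    RT 247: heading 180 -> 293
    BK 13.8: (17.9,19.3) -> (12.508,32.003) [heading=293, draw]
    FD 9.4: (12.508,32.003) -> (16.181,23.35) [heading=293, draw]
    -- iteration 2/2 --
    RT 247: heading 293 -> 46
    BK 13.8: (16.181,23.35) -> (6.594,13.423) [heading=46, draw]
    FD 9.4: (6.594,13.423) -> (13.124,20.185) [heading=46, draw]
  ]
  -- iteration 2/3 --
  BK 10.9: (13.124,20.185) -> (5.553,12.344) [heading=46, draw]
  REPEAT 2 [
    -- iteration 1/2 --
    RT 247: heading 46 -> 159
    BK 13.8: (5.553,12.344) -> (18.436,7.399) [heading=159, draw]
    FD 9.4: (18.436,7.399) -> (9.66,10.768) [heading=159, draw]
    -- iteration 2/2 --
    RT 247: heading 159 -> 272
    BK 13.8: (9.66,10.768) -> (9.179,24.559) [heading=272, draw]
    FD 9.4: (9.179,24.559) -> (9.507,15.165) [heading=272, draw]
  ]
  -- iteration 3/3 --
  BK 10.9: (9.507,15.165) -> (9.126,26.058) [heading=272, draw]
  REPEAT 2 [
    -- iteration 1/2 --
    RT 247: heading 272 -> 25
    BK 13.8: (9.126,26.058) -> (-3.381,20.226) [heading=25, draw]
    FD 9.4: (-3.381,20.226) -> (5.139,24.199) [heading=25, draw]
    -- iteration 2/2 --
    RT 247: heading 25 -> 138
    BK 13.8: (5.139,24.199) -> (15.394,14.965) [heading=138, draw]
    FD 9.4: (15.394,14.965) -> (8.408,21.254) [heading=138, draw]
  ]
]
LT 270: heading 138 -> 48
LT 270: heading 48 -> 318
BK 13.5: (8.408,21.254) -> (-1.624,30.288) [heading=318, draw]
RT 270: heading 318 -> 48
FD 7.8: (-1.624,30.288) -> (3.595,36.084) [heading=48, draw]
Final: pos=(3.595,36.084), heading=48, 18 segment(s) drawn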